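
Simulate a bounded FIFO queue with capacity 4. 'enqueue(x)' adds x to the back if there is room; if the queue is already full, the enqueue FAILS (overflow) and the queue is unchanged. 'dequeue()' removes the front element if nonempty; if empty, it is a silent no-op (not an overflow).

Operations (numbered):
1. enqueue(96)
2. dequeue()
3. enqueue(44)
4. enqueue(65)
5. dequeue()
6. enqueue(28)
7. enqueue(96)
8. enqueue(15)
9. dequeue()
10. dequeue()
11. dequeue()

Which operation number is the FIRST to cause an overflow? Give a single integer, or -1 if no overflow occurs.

1. enqueue(96): size=1
2. dequeue(): size=0
3. enqueue(44): size=1
4. enqueue(65): size=2
5. dequeue(): size=1
6. enqueue(28): size=2
7. enqueue(96): size=3
8. enqueue(15): size=4
9. dequeue(): size=3
10. dequeue(): size=2
11. dequeue(): size=1

Answer: -1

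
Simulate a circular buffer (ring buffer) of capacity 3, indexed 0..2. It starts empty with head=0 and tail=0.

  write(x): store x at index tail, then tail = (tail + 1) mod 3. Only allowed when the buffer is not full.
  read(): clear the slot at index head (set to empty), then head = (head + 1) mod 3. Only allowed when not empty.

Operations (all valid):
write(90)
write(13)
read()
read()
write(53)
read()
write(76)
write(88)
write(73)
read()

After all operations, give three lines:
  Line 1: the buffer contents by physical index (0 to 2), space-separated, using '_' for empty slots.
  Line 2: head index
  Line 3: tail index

Answer: _ 88 73
1
0

Derivation:
write(90): buf=[90 _ _], head=0, tail=1, size=1
write(13): buf=[90 13 _], head=0, tail=2, size=2
read(): buf=[_ 13 _], head=1, tail=2, size=1
read(): buf=[_ _ _], head=2, tail=2, size=0
write(53): buf=[_ _ 53], head=2, tail=0, size=1
read(): buf=[_ _ _], head=0, tail=0, size=0
write(76): buf=[76 _ _], head=0, tail=1, size=1
write(88): buf=[76 88 _], head=0, tail=2, size=2
write(73): buf=[76 88 73], head=0, tail=0, size=3
read(): buf=[_ 88 73], head=1, tail=0, size=2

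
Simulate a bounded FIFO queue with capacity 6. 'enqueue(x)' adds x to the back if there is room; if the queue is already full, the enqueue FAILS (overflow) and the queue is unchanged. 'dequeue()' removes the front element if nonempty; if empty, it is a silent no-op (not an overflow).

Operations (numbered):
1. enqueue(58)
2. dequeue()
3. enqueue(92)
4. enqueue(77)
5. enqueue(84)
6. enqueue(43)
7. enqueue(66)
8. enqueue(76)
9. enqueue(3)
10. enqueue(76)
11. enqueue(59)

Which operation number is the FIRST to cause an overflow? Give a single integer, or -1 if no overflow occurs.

Answer: 9

Derivation:
1. enqueue(58): size=1
2. dequeue(): size=0
3. enqueue(92): size=1
4. enqueue(77): size=2
5. enqueue(84): size=3
6. enqueue(43): size=4
7. enqueue(66): size=5
8. enqueue(76): size=6
9. enqueue(3): size=6=cap → OVERFLOW (fail)
10. enqueue(76): size=6=cap → OVERFLOW (fail)
11. enqueue(59): size=6=cap → OVERFLOW (fail)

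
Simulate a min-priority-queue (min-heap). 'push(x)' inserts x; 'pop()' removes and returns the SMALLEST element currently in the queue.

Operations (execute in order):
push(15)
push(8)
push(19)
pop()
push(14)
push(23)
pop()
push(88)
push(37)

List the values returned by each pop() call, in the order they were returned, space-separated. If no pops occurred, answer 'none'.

push(15): heap contents = [15]
push(8): heap contents = [8, 15]
push(19): heap contents = [8, 15, 19]
pop() → 8: heap contents = [15, 19]
push(14): heap contents = [14, 15, 19]
push(23): heap contents = [14, 15, 19, 23]
pop() → 14: heap contents = [15, 19, 23]
push(88): heap contents = [15, 19, 23, 88]
push(37): heap contents = [15, 19, 23, 37, 88]

Answer: 8 14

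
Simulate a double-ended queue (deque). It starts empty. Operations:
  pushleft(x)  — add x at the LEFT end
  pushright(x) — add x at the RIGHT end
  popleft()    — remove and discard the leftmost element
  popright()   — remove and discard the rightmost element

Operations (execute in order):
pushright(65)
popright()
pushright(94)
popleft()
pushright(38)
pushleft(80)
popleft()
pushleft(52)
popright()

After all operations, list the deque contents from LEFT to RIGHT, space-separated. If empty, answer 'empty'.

Answer: 52

Derivation:
pushright(65): [65]
popright(): []
pushright(94): [94]
popleft(): []
pushright(38): [38]
pushleft(80): [80, 38]
popleft(): [38]
pushleft(52): [52, 38]
popright(): [52]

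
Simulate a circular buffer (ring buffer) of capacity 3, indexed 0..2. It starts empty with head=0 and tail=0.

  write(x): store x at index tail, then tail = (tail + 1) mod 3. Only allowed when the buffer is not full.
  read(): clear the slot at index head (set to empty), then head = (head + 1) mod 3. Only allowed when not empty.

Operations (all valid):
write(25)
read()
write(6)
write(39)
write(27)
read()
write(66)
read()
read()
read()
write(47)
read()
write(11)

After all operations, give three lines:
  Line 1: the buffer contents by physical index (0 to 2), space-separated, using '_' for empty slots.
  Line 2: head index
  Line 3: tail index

Answer: 11 _ _
0
1

Derivation:
write(25): buf=[25 _ _], head=0, tail=1, size=1
read(): buf=[_ _ _], head=1, tail=1, size=0
write(6): buf=[_ 6 _], head=1, tail=2, size=1
write(39): buf=[_ 6 39], head=1, tail=0, size=2
write(27): buf=[27 6 39], head=1, tail=1, size=3
read(): buf=[27 _ 39], head=2, tail=1, size=2
write(66): buf=[27 66 39], head=2, tail=2, size=3
read(): buf=[27 66 _], head=0, tail=2, size=2
read(): buf=[_ 66 _], head=1, tail=2, size=1
read(): buf=[_ _ _], head=2, tail=2, size=0
write(47): buf=[_ _ 47], head=2, tail=0, size=1
read(): buf=[_ _ _], head=0, tail=0, size=0
write(11): buf=[11 _ _], head=0, tail=1, size=1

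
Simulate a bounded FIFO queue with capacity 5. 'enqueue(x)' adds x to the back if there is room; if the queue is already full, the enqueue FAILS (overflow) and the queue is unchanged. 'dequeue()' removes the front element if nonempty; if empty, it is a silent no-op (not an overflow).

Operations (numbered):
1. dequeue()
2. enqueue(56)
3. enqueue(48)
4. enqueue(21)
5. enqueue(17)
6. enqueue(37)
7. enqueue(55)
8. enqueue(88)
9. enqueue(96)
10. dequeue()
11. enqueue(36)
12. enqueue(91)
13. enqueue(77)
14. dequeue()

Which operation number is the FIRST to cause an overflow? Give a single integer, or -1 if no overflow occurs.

1. dequeue(): empty, no-op, size=0
2. enqueue(56): size=1
3. enqueue(48): size=2
4. enqueue(21): size=3
5. enqueue(17): size=4
6. enqueue(37): size=5
7. enqueue(55): size=5=cap → OVERFLOW (fail)
8. enqueue(88): size=5=cap → OVERFLOW (fail)
9. enqueue(96): size=5=cap → OVERFLOW (fail)
10. dequeue(): size=4
11. enqueue(36): size=5
12. enqueue(91): size=5=cap → OVERFLOW (fail)
13. enqueue(77): size=5=cap → OVERFLOW (fail)
14. dequeue(): size=4

Answer: 7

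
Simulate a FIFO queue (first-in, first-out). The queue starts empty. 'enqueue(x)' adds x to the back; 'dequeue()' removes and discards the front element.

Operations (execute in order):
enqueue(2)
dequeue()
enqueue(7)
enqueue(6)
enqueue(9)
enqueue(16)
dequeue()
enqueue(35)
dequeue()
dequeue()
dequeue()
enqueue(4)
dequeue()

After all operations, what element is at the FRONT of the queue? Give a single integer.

Answer: 4

Derivation:
enqueue(2): queue = [2]
dequeue(): queue = []
enqueue(7): queue = [7]
enqueue(6): queue = [7, 6]
enqueue(9): queue = [7, 6, 9]
enqueue(16): queue = [7, 6, 9, 16]
dequeue(): queue = [6, 9, 16]
enqueue(35): queue = [6, 9, 16, 35]
dequeue(): queue = [9, 16, 35]
dequeue(): queue = [16, 35]
dequeue(): queue = [35]
enqueue(4): queue = [35, 4]
dequeue(): queue = [4]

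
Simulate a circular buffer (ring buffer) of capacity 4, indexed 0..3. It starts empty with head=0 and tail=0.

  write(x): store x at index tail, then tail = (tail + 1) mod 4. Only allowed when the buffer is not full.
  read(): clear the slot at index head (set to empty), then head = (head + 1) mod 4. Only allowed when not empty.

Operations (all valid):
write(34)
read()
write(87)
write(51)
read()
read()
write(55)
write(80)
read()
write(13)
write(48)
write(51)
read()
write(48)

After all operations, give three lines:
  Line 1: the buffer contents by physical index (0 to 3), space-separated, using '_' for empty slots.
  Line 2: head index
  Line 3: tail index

Answer: 48 13 48 51
1
1

Derivation:
write(34): buf=[34 _ _ _], head=0, tail=1, size=1
read(): buf=[_ _ _ _], head=1, tail=1, size=0
write(87): buf=[_ 87 _ _], head=1, tail=2, size=1
write(51): buf=[_ 87 51 _], head=1, tail=3, size=2
read(): buf=[_ _ 51 _], head=2, tail=3, size=1
read(): buf=[_ _ _ _], head=3, tail=3, size=0
write(55): buf=[_ _ _ 55], head=3, tail=0, size=1
write(80): buf=[80 _ _ 55], head=3, tail=1, size=2
read(): buf=[80 _ _ _], head=0, tail=1, size=1
write(13): buf=[80 13 _ _], head=0, tail=2, size=2
write(48): buf=[80 13 48 _], head=0, tail=3, size=3
write(51): buf=[80 13 48 51], head=0, tail=0, size=4
read(): buf=[_ 13 48 51], head=1, tail=0, size=3
write(48): buf=[48 13 48 51], head=1, tail=1, size=4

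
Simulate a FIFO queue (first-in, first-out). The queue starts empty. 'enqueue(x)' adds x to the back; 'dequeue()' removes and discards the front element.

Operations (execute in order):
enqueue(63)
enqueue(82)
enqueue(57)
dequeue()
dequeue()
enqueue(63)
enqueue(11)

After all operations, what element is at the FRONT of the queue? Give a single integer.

Answer: 57

Derivation:
enqueue(63): queue = [63]
enqueue(82): queue = [63, 82]
enqueue(57): queue = [63, 82, 57]
dequeue(): queue = [82, 57]
dequeue(): queue = [57]
enqueue(63): queue = [57, 63]
enqueue(11): queue = [57, 63, 11]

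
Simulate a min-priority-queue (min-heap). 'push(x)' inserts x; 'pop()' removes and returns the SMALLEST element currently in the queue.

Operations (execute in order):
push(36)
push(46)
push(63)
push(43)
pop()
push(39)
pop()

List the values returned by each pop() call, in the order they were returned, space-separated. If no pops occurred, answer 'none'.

push(36): heap contents = [36]
push(46): heap contents = [36, 46]
push(63): heap contents = [36, 46, 63]
push(43): heap contents = [36, 43, 46, 63]
pop() → 36: heap contents = [43, 46, 63]
push(39): heap contents = [39, 43, 46, 63]
pop() → 39: heap contents = [43, 46, 63]

Answer: 36 39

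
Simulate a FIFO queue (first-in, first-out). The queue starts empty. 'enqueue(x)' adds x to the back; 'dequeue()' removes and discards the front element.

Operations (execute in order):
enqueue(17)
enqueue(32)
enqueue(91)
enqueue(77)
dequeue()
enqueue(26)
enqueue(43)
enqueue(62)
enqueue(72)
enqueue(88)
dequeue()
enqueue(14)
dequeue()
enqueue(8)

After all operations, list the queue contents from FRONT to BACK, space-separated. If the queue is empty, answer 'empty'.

Answer: 77 26 43 62 72 88 14 8

Derivation:
enqueue(17): [17]
enqueue(32): [17, 32]
enqueue(91): [17, 32, 91]
enqueue(77): [17, 32, 91, 77]
dequeue(): [32, 91, 77]
enqueue(26): [32, 91, 77, 26]
enqueue(43): [32, 91, 77, 26, 43]
enqueue(62): [32, 91, 77, 26, 43, 62]
enqueue(72): [32, 91, 77, 26, 43, 62, 72]
enqueue(88): [32, 91, 77, 26, 43, 62, 72, 88]
dequeue(): [91, 77, 26, 43, 62, 72, 88]
enqueue(14): [91, 77, 26, 43, 62, 72, 88, 14]
dequeue(): [77, 26, 43, 62, 72, 88, 14]
enqueue(8): [77, 26, 43, 62, 72, 88, 14, 8]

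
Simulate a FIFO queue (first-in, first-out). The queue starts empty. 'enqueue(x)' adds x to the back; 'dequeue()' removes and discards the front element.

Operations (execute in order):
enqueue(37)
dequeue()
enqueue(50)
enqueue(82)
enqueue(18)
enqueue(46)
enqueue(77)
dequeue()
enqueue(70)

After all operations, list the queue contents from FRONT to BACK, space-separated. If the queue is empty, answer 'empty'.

Answer: 82 18 46 77 70

Derivation:
enqueue(37): [37]
dequeue(): []
enqueue(50): [50]
enqueue(82): [50, 82]
enqueue(18): [50, 82, 18]
enqueue(46): [50, 82, 18, 46]
enqueue(77): [50, 82, 18, 46, 77]
dequeue(): [82, 18, 46, 77]
enqueue(70): [82, 18, 46, 77, 70]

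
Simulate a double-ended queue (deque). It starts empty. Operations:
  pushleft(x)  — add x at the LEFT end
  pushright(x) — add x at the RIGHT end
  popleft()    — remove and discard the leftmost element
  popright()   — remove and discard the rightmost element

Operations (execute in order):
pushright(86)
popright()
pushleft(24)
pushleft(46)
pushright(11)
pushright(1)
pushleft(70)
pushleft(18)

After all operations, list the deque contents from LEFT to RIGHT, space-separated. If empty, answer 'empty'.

Answer: 18 70 46 24 11 1

Derivation:
pushright(86): [86]
popright(): []
pushleft(24): [24]
pushleft(46): [46, 24]
pushright(11): [46, 24, 11]
pushright(1): [46, 24, 11, 1]
pushleft(70): [70, 46, 24, 11, 1]
pushleft(18): [18, 70, 46, 24, 11, 1]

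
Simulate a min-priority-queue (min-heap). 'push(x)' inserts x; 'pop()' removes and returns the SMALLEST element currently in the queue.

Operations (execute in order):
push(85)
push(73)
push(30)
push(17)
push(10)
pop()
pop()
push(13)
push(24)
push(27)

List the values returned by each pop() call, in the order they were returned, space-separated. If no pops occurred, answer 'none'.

push(85): heap contents = [85]
push(73): heap contents = [73, 85]
push(30): heap contents = [30, 73, 85]
push(17): heap contents = [17, 30, 73, 85]
push(10): heap contents = [10, 17, 30, 73, 85]
pop() → 10: heap contents = [17, 30, 73, 85]
pop() → 17: heap contents = [30, 73, 85]
push(13): heap contents = [13, 30, 73, 85]
push(24): heap contents = [13, 24, 30, 73, 85]
push(27): heap contents = [13, 24, 27, 30, 73, 85]

Answer: 10 17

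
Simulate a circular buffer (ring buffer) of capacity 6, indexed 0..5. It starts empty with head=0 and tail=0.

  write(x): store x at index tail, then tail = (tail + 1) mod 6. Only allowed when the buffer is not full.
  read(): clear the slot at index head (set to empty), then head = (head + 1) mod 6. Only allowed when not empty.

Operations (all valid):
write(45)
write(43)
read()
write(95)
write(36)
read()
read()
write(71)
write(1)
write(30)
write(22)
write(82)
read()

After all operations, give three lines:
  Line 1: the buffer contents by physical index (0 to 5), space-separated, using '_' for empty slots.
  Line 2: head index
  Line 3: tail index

write(45): buf=[45 _ _ _ _ _], head=0, tail=1, size=1
write(43): buf=[45 43 _ _ _ _], head=0, tail=2, size=2
read(): buf=[_ 43 _ _ _ _], head=1, tail=2, size=1
write(95): buf=[_ 43 95 _ _ _], head=1, tail=3, size=2
write(36): buf=[_ 43 95 36 _ _], head=1, tail=4, size=3
read(): buf=[_ _ 95 36 _ _], head=2, tail=4, size=2
read(): buf=[_ _ _ 36 _ _], head=3, tail=4, size=1
write(71): buf=[_ _ _ 36 71 _], head=3, tail=5, size=2
write(1): buf=[_ _ _ 36 71 1], head=3, tail=0, size=3
write(30): buf=[30 _ _ 36 71 1], head=3, tail=1, size=4
write(22): buf=[30 22 _ 36 71 1], head=3, tail=2, size=5
write(82): buf=[30 22 82 36 71 1], head=3, tail=3, size=6
read(): buf=[30 22 82 _ 71 1], head=4, tail=3, size=5

Answer: 30 22 82 _ 71 1
4
3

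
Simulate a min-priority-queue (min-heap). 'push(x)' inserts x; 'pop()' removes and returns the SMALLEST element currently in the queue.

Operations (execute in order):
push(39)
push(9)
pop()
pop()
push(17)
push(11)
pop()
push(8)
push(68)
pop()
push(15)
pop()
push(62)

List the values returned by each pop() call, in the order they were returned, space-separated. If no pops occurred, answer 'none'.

Answer: 9 39 11 8 15

Derivation:
push(39): heap contents = [39]
push(9): heap contents = [9, 39]
pop() → 9: heap contents = [39]
pop() → 39: heap contents = []
push(17): heap contents = [17]
push(11): heap contents = [11, 17]
pop() → 11: heap contents = [17]
push(8): heap contents = [8, 17]
push(68): heap contents = [8, 17, 68]
pop() → 8: heap contents = [17, 68]
push(15): heap contents = [15, 17, 68]
pop() → 15: heap contents = [17, 68]
push(62): heap contents = [17, 62, 68]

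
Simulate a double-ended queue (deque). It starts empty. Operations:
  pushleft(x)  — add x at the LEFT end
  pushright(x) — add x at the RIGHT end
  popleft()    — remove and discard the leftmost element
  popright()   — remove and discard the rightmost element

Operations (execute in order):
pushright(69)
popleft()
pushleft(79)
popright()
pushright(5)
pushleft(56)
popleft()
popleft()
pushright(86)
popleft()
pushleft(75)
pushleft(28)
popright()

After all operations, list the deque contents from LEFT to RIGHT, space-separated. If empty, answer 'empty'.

pushright(69): [69]
popleft(): []
pushleft(79): [79]
popright(): []
pushright(5): [5]
pushleft(56): [56, 5]
popleft(): [5]
popleft(): []
pushright(86): [86]
popleft(): []
pushleft(75): [75]
pushleft(28): [28, 75]
popright(): [28]

Answer: 28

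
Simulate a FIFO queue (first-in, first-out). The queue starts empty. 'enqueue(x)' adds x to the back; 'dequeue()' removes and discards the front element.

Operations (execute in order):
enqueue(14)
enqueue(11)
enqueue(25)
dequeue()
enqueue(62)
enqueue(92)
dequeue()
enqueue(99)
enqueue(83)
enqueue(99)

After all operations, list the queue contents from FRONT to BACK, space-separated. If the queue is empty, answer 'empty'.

Answer: 25 62 92 99 83 99

Derivation:
enqueue(14): [14]
enqueue(11): [14, 11]
enqueue(25): [14, 11, 25]
dequeue(): [11, 25]
enqueue(62): [11, 25, 62]
enqueue(92): [11, 25, 62, 92]
dequeue(): [25, 62, 92]
enqueue(99): [25, 62, 92, 99]
enqueue(83): [25, 62, 92, 99, 83]
enqueue(99): [25, 62, 92, 99, 83, 99]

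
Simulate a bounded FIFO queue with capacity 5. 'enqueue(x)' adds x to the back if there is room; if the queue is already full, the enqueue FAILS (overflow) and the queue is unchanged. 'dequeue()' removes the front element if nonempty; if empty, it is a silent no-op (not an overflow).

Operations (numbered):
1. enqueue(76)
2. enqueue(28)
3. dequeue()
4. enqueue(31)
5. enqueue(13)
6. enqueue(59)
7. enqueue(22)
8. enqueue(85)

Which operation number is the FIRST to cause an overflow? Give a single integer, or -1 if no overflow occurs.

1. enqueue(76): size=1
2. enqueue(28): size=2
3. dequeue(): size=1
4. enqueue(31): size=2
5. enqueue(13): size=3
6. enqueue(59): size=4
7. enqueue(22): size=5
8. enqueue(85): size=5=cap → OVERFLOW (fail)

Answer: 8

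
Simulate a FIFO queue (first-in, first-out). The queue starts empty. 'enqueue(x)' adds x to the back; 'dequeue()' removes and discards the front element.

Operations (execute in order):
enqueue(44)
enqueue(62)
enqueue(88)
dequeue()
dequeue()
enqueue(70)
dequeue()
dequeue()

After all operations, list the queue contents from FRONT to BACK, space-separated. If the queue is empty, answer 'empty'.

enqueue(44): [44]
enqueue(62): [44, 62]
enqueue(88): [44, 62, 88]
dequeue(): [62, 88]
dequeue(): [88]
enqueue(70): [88, 70]
dequeue(): [70]
dequeue(): []

Answer: empty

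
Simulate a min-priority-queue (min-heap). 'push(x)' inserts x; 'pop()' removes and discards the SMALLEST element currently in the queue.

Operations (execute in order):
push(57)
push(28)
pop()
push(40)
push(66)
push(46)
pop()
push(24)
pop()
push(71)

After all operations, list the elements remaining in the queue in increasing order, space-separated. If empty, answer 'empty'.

push(57): heap contents = [57]
push(28): heap contents = [28, 57]
pop() → 28: heap contents = [57]
push(40): heap contents = [40, 57]
push(66): heap contents = [40, 57, 66]
push(46): heap contents = [40, 46, 57, 66]
pop() → 40: heap contents = [46, 57, 66]
push(24): heap contents = [24, 46, 57, 66]
pop() → 24: heap contents = [46, 57, 66]
push(71): heap contents = [46, 57, 66, 71]

Answer: 46 57 66 71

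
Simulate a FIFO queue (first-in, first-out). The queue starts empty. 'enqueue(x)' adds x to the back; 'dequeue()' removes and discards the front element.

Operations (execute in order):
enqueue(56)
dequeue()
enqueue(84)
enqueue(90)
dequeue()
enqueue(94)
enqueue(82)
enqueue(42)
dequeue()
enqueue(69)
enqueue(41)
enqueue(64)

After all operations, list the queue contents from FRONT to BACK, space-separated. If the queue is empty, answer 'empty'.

enqueue(56): [56]
dequeue(): []
enqueue(84): [84]
enqueue(90): [84, 90]
dequeue(): [90]
enqueue(94): [90, 94]
enqueue(82): [90, 94, 82]
enqueue(42): [90, 94, 82, 42]
dequeue(): [94, 82, 42]
enqueue(69): [94, 82, 42, 69]
enqueue(41): [94, 82, 42, 69, 41]
enqueue(64): [94, 82, 42, 69, 41, 64]

Answer: 94 82 42 69 41 64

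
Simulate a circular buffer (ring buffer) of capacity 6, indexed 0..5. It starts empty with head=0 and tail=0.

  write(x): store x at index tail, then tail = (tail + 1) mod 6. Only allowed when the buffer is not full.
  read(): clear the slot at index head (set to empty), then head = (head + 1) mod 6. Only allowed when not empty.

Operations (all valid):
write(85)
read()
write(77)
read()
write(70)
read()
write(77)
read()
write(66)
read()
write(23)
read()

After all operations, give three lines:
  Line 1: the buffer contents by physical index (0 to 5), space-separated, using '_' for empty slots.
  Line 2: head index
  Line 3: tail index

Answer: _ _ _ _ _ _
0
0

Derivation:
write(85): buf=[85 _ _ _ _ _], head=0, tail=1, size=1
read(): buf=[_ _ _ _ _ _], head=1, tail=1, size=0
write(77): buf=[_ 77 _ _ _ _], head=1, tail=2, size=1
read(): buf=[_ _ _ _ _ _], head=2, tail=2, size=0
write(70): buf=[_ _ 70 _ _ _], head=2, tail=3, size=1
read(): buf=[_ _ _ _ _ _], head=3, tail=3, size=0
write(77): buf=[_ _ _ 77 _ _], head=3, tail=4, size=1
read(): buf=[_ _ _ _ _ _], head=4, tail=4, size=0
write(66): buf=[_ _ _ _ 66 _], head=4, tail=5, size=1
read(): buf=[_ _ _ _ _ _], head=5, tail=5, size=0
write(23): buf=[_ _ _ _ _ 23], head=5, tail=0, size=1
read(): buf=[_ _ _ _ _ _], head=0, tail=0, size=0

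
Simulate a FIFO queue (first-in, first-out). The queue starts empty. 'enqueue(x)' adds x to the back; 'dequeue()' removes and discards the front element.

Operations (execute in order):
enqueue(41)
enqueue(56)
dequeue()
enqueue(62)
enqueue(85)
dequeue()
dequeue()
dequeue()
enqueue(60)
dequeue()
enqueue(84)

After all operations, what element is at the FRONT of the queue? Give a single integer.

enqueue(41): queue = [41]
enqueue(56): queue = [41, 56]
dequeue(): queue = [56]
enqueue(62): queue = [56, 62]
enqueue(85): queue = [56, 62, 85]
dequeue(): queue = [62, 85]
dequeue(): queue = [85]
dequeue(): queue = []
enqueue(60): queue = [60]
dequeue(): queue = []
enqueue(84): queue = [84]

Answer: 84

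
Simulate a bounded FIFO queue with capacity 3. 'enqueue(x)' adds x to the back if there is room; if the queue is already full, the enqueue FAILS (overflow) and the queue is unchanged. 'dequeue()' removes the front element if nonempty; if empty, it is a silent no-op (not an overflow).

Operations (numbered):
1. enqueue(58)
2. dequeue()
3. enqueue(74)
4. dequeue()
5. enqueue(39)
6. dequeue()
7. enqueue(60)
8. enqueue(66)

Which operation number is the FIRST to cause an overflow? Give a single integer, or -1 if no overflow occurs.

1. enqueue(58): size=1
2. dequeue(): size=0
3. enqueue(74): size=1
4. dequeue(): size=0
5. enqueue(39): size=1
6. dequeue(): size=0
7. enqueue(60): size=1
8. enqueue(66): size=2

Answer: -1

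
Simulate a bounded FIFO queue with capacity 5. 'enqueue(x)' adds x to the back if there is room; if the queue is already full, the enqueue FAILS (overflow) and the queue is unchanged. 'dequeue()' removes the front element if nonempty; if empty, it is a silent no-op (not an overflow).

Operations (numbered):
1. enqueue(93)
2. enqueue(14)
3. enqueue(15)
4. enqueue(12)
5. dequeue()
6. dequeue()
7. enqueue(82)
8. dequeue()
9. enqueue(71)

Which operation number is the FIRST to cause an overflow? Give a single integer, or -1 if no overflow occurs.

1. enqueue(93): size=1
2. enqueue(14): size=2
3. enqueue(15): size=3
4. enqueue(12): size=4
5. dequeue(): size=3
6. dequeue(): size=2
7. enqueue(82): size=3
8. dequeue(): size=2
9. enqueue(71): size=3

Answer: -1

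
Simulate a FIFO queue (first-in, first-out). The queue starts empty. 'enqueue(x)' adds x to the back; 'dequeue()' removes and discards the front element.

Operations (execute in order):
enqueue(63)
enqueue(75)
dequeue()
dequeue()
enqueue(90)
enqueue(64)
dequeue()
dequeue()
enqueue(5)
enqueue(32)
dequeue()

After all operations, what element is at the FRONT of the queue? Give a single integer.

enqueue(63): queue = [63]
enqueue(75): queue = [63, 75]
dequeue(): queue = [75]
dequeue(): queue = []
enqueue(90): queue = [90]
enqueue(64): queue = [90, 64]
dequeue(): queue = [64]
dequeue(): queue = []
enqueue(5): queue = [5]
enqueue(32): queue = [5, 32]
dequeue(): queue = [32]

Answer: 32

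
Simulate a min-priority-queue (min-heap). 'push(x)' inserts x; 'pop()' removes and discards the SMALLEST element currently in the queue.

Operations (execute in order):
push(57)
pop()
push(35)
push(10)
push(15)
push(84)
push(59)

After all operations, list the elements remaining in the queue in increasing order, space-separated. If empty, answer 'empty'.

Answer: 10 15 35 59 84

Derivation:
push(57): heap contents = [57]
pop() → 57: heap contents = []
push(35): heap contents = [35]
push(10): heap contents = [10, 35]
push(15): heap contents = [10, 15, 35]
push(84): heap contents = [10, 15, 35, 84]
push(59): heap contents = [10, 15, 35, 59, 84]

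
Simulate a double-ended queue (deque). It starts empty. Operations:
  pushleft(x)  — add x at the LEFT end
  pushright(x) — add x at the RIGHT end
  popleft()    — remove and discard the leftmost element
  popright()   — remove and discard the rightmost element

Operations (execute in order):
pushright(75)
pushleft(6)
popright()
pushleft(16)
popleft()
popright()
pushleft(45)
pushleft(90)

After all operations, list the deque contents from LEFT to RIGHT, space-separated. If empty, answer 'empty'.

pushright(75): [75]
pushleft(6): [6, 75]
popright(): [6]
pushleft(16): [16, 6]
popleft(): [6]
popright(): []
pushleft(45): [45]
pushleft(90): [90, 45]

Answer: 90 45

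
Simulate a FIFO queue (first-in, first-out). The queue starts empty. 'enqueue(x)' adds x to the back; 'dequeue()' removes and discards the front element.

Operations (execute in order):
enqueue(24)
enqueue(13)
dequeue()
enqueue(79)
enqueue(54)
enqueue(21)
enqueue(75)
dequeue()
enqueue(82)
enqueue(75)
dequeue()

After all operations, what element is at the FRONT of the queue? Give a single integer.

enqueue(24): queue = [24]
enqueue(13): queue = [24, 13]
dequeue(): queue = [13]
enqueue(79): queue = [13, 79]
enqueue(54): queue = [13, 79, 54]
enqueue(21): queue = [13, 79, 54, 21]
enqueue(75): queue = [13, 79, 54, 21, 75]
dequeue(): queue = [79, 54, 21, 75]
enqueue(82): queue = [79, 54, 21, 75, 82]
enqueue(75): queue = [79, 54, 21, 75, 82, 75]
dequeue(): queue = [54, 21, 75, 82, 75]

Answer: 54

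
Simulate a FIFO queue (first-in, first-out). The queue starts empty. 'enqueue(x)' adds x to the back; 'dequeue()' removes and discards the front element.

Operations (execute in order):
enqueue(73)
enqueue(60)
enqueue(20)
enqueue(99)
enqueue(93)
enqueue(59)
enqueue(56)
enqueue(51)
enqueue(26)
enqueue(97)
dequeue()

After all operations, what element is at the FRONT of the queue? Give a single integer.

Answer: 60

Derivation:
enqueue(73): queue = [73]
enqueue(60): queue = [73, 60]
enqueue(20): queue = [73, 60, 20]
enqueue(99): queue = [73, 60, 20, 99]
enqueue(93): queue = [73, 60, 20, 99, 93]
enqueue(59): queue = [73, 60, 20, 99, 93, 59]
enqueue(56): queue = [73, 60, 20, 99, 93, 59, 56]
enqueue(51): queue = [73, 60, 20, 99, 93, 59, 56, 51]
enqueue(26): queue = [73, 60, 20, 99, 93, 59, 56, 51, 26]
enqueue(97): queue = [73, 60, 20, 99, 93, 59, 56, 51, 26, 97]
dequeue(): queue = [60, 20, 99, 93, 59, 56, 51, 26, 97]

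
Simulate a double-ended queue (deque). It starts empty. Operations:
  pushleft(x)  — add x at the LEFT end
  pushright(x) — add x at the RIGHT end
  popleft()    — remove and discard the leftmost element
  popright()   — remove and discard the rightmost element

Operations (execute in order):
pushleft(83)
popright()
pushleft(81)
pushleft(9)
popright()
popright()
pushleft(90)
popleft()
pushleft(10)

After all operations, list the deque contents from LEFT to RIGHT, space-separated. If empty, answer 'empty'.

pushleft(83): [83]
popright(): []
pushleft(81): [81]
pushleft(9): [9, 81]
popright(): [9]
popright(): []
pushleft(90): [90]
popleft(): []
pushleft(10): [10]

Answer: 10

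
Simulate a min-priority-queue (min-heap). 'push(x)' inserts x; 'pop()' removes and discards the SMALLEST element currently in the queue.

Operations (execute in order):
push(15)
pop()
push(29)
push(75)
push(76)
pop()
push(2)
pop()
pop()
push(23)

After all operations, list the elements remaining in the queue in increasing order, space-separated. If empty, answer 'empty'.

push(15): heap contents = [15]
pop() → 15: heap contents = []
push(29): heap contents = [29]
push(75): heap contents = [29, 75]
push(76): heap contents = [29, 75, 76]
pop() → 29: heap contents = [75, 76]
push(2): heap contents = [2, 75, 76]
pop() → 2: heap contents = [75, 76]
pop() → 75: heap contents = [76]
push(23): heap contents = [23, 76]

Answer: 23 76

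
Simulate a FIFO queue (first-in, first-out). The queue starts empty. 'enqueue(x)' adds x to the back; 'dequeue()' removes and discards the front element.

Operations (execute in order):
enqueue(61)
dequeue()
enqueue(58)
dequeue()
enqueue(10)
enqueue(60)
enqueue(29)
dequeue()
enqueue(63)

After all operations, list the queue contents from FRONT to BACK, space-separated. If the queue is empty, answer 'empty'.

Answer: 60 29 63

Derivation:
enqueue(61): [61]
dequeue(): []
enqueue(58): [58]
dequeue(): []
enqueue(10): [10]
enqueue(60): [10, 60]
enqueue(29): [10, 60, 29]
dequeue(): [60, 29]
enqueue(63): [60, 29, 63]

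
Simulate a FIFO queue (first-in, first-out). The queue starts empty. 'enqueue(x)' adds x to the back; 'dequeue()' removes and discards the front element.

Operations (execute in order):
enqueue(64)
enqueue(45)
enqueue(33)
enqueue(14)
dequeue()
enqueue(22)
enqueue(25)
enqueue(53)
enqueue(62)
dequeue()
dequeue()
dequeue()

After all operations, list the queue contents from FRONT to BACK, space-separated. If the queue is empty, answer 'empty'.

enqueue(64): [64]
enqueue(45): [64, 45]
enqueue(33): [64, 45, 33]
enqueue(14): [64, 45, 33, 14]
dequeue(): [45, 33, 14]
enqueue(22): [45, 33, 14, 22]
enqueue(25): [45, 33, 14, 22, 25]
enqueue(53): [45, 33, 14, 22, 25, 53]
enqueue(62): [45, 33, 14, 22, 25, 53, 62]
dequeue(): [33, 14, 22, 25, 53, 62]
dequeue(): [14, 22, 25, 53, 62]
dequeue(): [22, 25, 53, 62]

Answer: 22 25 53 62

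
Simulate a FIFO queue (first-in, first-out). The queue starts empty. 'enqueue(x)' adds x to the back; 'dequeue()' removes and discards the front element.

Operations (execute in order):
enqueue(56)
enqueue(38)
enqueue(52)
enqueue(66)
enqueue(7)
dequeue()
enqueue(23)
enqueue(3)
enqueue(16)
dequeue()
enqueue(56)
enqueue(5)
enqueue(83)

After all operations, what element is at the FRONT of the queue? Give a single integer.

Answer: 52

Derivation:
enqueue(56): queue = [56]
enqueue(38): queue = [56, 38]
enqueue(52): queue = [56, 38, 52]
enqueue(66): queue = [56, 38, 52, 66]
enqueue(7): queue = [56, 38, 52, 66, 7]
dequeue(): queue = [38, 52, 66, 7]
enqueue(23): queue = [38, 52, 66, 7, 23]
enqueue(3): queue = [38, 52, 66, 7, 23, 3]
enqueue(16): queue = [38, 52, 66, 7, 23, 3, 16]
dequeue(): queue = [52, 66, 7, 23, 3, 16]
enqueue(56): queue = [52, 66, 7, 23, 3, 16, 56]
enqueue(5): queue = [52, 66, 7, 23, 3, 16, 56, 5]
enqueue(83): queue = [52, 66, 7, 23, 3, 16, 56, 5, 83]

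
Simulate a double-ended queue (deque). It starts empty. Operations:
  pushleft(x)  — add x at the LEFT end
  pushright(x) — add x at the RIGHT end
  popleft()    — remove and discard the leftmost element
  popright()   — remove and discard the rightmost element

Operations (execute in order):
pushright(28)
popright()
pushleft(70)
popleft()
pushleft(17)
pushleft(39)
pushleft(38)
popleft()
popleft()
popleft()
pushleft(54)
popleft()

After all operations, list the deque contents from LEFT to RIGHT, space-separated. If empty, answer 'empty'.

pushright(28): [28]
popright(): []
pushleft(70): [70]
popleft(): []
pushleft(17): [17]
pushleft(39): [39, 17]
pushleft(38): [38, 39, 17]
popleft(): [39, 17]
popleft(): [17]
popleft(): []
pushleft(54): [54]
popleft(): []

Answer: empty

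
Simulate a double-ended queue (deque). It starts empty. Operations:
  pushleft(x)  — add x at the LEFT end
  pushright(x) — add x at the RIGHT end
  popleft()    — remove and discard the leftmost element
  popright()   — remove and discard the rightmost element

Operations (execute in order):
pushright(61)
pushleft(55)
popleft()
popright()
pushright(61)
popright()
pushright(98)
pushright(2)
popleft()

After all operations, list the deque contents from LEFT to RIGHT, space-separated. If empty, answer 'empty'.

Answer: 2

Derivation:
pushright(61): [61]
pushleft(55): [55, 61]
popleft(): [61]
popright(): []
pushright(61): [61]
popright(): []
pushright(98): [98]
pushright(2): [98, 2]
popleft(): [2]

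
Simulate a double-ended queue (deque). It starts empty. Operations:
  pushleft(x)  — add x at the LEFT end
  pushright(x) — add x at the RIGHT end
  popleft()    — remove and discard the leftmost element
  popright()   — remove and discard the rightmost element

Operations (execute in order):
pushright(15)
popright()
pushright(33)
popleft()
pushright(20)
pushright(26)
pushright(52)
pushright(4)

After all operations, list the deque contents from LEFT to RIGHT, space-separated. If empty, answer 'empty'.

Answer: 20 26 52 4

Derivation:
pushright(15): [15]
popright(): []
pushright(33): [33]
popleft(): []
pushright(20): [20]
pushright(26): [20, 26]
pushright(52): [20, 26, 52]
pushright(4): [20, 26, 52, 4]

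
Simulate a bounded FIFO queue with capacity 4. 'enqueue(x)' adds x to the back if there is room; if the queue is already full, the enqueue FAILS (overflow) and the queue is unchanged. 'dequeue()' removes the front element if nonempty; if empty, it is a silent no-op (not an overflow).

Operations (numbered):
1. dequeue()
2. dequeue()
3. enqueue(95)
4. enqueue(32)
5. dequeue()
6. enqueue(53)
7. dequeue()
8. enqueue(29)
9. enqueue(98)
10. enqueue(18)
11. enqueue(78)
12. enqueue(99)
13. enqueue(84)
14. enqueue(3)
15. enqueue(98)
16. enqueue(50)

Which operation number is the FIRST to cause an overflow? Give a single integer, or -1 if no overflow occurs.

Answer: 11

Derivation:
1. dequeue(): empty, no-op, size=0
2. dequeue(): empty, no-op, size=0
3. enqueue(95): size=1
4. enqueue(32): size=2
5. dequeue(): size=1
6. enqueue(53): size=2
7. dequeue(): size=1
8. enqueue(29): size=2
9. enqueue(98): size=3
10. enqueue(18): size=4
11. enqueue(78): size=4=cap → OVERFLOW (fail)
12. enqueue(99): size=4=cap → OVERFLOW (fail)
13. enqueue(84): size=4=cap → OVERFLOW (fail)
14. enqueue(3): size=4=cap → OVERFLOW (fail)
15. enqueue(98): size=4=cap → OVERFLOW (fail)
16. enqueue(50): size=4=cap → OVERFLOW (fail)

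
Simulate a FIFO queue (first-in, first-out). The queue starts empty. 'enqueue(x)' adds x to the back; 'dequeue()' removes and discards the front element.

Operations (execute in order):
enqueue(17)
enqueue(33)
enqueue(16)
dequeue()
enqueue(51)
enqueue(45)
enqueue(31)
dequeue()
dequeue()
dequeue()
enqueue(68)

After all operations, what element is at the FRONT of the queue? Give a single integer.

Answer: 45

Derivation:
enqueue(17): queue = [17]
enqueue(33): queue = [17, 33]
enqueue(16): queue = [17, 33, 16]
dequeue(): queue = [33, 16]
enqueue(51): queue = [33, 16, 51]
enqueue(45): queue = [33, 16, 51, 45]
enqueue(31): queue = [33, 16, 51, 45, 31]
dequeue(): queue = [16, 51, 45, 31]
dequeue(): queue = [51, 45, 31]
dequeue(): queue = [45, 31]
enqueue(68): queue = [45, 31, 68]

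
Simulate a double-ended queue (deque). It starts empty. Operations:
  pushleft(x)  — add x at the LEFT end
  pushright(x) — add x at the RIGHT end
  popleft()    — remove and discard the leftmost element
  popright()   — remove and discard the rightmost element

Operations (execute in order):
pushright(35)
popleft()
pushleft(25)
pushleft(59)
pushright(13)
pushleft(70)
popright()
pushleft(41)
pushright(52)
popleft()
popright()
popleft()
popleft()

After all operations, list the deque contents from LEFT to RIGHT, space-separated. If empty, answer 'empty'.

Answer: 25

Derivation:
pushright(35): [35]
popleft(): []
pushleft(25): [25]
pushleft(59): [59, 25]
pushright(13): [59, 25, 13]
pushleft(70): [70, 59, 25, 13]
popright(): [70, 59, 25]
pushleft(41): [41, 70, 59, 25]
pushright(52): [41, 70, 59, 25, 52]
popleft(): [70, 59, 25, 52]
popright(): [70, 59, 25]
popleft(): [59, 25]
popleft(): [25]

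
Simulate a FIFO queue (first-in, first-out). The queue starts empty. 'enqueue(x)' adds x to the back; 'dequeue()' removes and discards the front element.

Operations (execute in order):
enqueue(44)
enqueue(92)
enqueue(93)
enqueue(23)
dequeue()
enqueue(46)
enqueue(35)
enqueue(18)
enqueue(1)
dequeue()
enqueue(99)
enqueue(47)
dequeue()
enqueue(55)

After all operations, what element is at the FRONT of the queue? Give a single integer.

Answer: 23

Derivation:
enqueue(44): queue = [44]
enqueue(92): queue = [44, 92]
enqueue(93): queue = [44, 92, 93]
enqueue(23): queue = [44, 92, 93, 23]
dequeue(): queue = [92, 93, 23]
enqueue(46): queue = [92, 93, 23, 46]
enqueue(35): queue = [92, 93, 23, 46, 35]
enqueue(18): queue = [92, 93, 23, 46, 35, 18]
enqueue(1): queue = [92, 93, 23, 46, 35, 18, 1]
dequeue(): queue = [93, 23, 46, 35, 18, 1]
enqueue(99): queue = [93, 23, 46, 35, 18, 1, 99]
enqueue(47): queue = [93, 23, 46, 35, 18, 1, 99, 47]
dequeue(): queue = [23, 46, 35, 18, 1, 99, 47]
enqueue(55): queue = [23, 46, 35, 18, 1, 99, 47, 55]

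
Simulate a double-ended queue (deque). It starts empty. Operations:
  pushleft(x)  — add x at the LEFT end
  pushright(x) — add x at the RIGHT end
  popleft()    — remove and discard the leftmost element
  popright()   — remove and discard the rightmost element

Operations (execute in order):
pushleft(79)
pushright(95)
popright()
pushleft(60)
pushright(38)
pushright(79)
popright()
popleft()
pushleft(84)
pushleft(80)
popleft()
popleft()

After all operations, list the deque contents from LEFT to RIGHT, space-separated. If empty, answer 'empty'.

pushleft(79): [79]
pushright(95): [79, 95]
popright(): [79]
pushleft(60): [60, 79]
pushright(38): [60, 79, 38]
pushright(79): [60, 79, 38, 79]
popright(): [60, 79, 38]
popleft(): [79, 38]
pushleft(84): [84, 79, 38]
pushleft(80): [80, 84, 79, 38]
popleft(): [84, 79, 38]
popleft(): [79, 38]

Answer: 79 38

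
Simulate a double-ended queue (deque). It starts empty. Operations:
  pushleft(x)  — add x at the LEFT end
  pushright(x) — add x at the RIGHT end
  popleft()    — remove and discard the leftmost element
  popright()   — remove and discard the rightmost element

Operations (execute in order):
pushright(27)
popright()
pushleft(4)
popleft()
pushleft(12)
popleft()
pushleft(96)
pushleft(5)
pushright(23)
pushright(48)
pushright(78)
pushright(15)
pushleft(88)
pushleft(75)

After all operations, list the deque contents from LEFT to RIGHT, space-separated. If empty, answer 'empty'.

pushright(27): [27]
popright(): []
pushleft(4): [4]
popleft(): []
pushleft(12): [12]
popleft(): []
pushleft(96): [96]
pushleft(5): [5, 96]
pushright(23): [5, 96, 23]
pushright(48): [5, 96, 23, 48]
pushright(78): [5, 96, 23, 48, 78]
pushright(15): [5, 96, 23, 48, 78, 15]
pushleft(88): [88, 5, 96, 23, 48, 78, 15]
pushleft(75): [75, 88, 5, 96, 23, 48, 78, 15]

Answer: 75 88 5 96 23 48 78 15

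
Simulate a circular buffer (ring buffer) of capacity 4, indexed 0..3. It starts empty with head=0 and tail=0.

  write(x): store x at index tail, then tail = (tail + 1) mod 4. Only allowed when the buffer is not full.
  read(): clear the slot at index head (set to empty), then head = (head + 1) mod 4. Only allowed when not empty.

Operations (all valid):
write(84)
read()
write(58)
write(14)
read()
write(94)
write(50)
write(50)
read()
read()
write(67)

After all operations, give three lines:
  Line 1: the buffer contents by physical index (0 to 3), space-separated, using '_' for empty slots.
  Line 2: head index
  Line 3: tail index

write(84): buf=[84 _ _ _], head=0, tail=1, size=1
read(): buf=[_ _ _ _], head=1, tail=1, size=0
write(58): buf=[_ 58 _ _], head=1, tail=2, size=1
write(14): buf=[_ 58 14 _], head=1, tail=3, size=2
read(): buf=[_ _ 14 _], head=2, tail=3, size=1
write(94): buf=[_ _ 14 94], head=2, tail=0, size=2
write(50): buf=[50 _ 14 94], head=2, tail=1, size=3
write(50): buf=[50 50 14 94], head=2, tail=2, size=4
read(): buf=[50 50 _ 94], head=3, tail=2, size=3
read(): buf=[50 50 _ _], head=0, tail=2, size=2
write(67): buf=[50 50 67 _], head=0, tail=3, size=3

Answer: 50 50 67 _
0
3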